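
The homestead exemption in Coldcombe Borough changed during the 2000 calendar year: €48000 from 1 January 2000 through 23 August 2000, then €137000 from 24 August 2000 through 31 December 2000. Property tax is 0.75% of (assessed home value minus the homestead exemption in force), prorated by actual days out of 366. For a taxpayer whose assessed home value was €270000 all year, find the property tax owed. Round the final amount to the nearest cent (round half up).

1 January – 23 August 2000: 236 days, exemption €48000 → (€270000 − €48000) × 0.75% × 236/366 = €1073.6066
24 August – 31 December 2000: 130 days, exemption €137000 → (€270000 − €137000) × 0.75% × 130/366 = €354.3033
Total = €1427.9098

€1427.91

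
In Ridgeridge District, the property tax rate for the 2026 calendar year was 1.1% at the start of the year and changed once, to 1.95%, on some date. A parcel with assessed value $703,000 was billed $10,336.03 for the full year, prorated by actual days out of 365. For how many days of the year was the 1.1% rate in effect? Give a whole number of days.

Let d = days at the first rate; then 365 − d days at the second rate.
$703,000 × [1.1%·d + 1.95%·(365−d)] / 365 = $10,336.03
Solving gives d = 206, so the new rate took effect on 26 July 2026.

206 days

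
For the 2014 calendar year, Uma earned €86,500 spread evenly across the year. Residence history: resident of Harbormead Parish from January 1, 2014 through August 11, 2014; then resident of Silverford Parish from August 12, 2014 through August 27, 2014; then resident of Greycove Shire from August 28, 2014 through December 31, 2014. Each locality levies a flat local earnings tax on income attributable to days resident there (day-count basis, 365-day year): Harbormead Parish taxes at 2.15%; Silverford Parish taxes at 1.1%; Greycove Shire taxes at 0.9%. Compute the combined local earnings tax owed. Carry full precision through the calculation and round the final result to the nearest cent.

Harbormead Parish, January 1 – August 11, 2014: 223 days → €86,500 × 2.15% × 223/365 = €1,136.2308
Silverford Parish, August 12 – August 27, 2014: 16 days → €86,500 × 1.1% × 16/365 = €41.7096
Greycove Shire, August 28 – December 31, 2014: 126 days → €86,500 × 0.9% × 126/365 = €268.7425
Total = €1,446.6829

€1,446.68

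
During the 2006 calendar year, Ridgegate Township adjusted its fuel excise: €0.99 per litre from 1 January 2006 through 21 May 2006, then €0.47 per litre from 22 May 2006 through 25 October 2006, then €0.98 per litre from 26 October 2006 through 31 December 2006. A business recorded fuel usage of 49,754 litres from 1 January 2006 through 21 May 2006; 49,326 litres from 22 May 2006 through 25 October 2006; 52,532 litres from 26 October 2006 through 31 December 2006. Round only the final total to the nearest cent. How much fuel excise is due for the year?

€123,921.04

1 January – 21 May 2006: 49,754 litres at €0.99/litre → €49,256.46
22 May – 25 October 2006: 49,326 litres at €0.47/litre → €23,183.22
26 October – 31 December 2006: 52,532 litres at €0.98/litre → €51,481.36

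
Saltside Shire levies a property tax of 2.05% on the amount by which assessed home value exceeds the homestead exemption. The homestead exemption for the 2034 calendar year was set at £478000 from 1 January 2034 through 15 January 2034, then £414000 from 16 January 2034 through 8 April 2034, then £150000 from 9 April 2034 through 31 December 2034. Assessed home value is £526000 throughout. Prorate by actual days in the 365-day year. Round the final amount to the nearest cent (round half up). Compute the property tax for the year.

1 January – 15 January 2034: 15 days, exemption £478000 → (£526000 − £478000) × 2.05% × 15/365 = £40.4384
16 January – 8 April 2034: 83 days, exemption £414000 → (£526000 − £414000) × 2.05% × 83/365 = £522.1041
9 April – 31 December 2034: 267 days, exemption £150000 → (£526000 − £150000) × 2.05% × 267/365 = £5638.4548
Total = £6200.9973

£6201.00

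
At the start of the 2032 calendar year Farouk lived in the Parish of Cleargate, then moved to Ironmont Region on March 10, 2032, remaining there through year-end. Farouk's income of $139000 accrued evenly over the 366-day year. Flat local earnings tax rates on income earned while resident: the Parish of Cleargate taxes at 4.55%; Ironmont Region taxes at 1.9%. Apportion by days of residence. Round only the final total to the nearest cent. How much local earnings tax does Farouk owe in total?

The Parish of Cleargate, January 1 – March 9, 2032: 69 days → $139000 × 4.55% × 69/366 = $1192.3238
Ironmont Region, March 10 – December 31, 2032: 297 days → $139000 × 1.9% × 297/366 = $2143.1066
Total = $3335.4303

$3335.43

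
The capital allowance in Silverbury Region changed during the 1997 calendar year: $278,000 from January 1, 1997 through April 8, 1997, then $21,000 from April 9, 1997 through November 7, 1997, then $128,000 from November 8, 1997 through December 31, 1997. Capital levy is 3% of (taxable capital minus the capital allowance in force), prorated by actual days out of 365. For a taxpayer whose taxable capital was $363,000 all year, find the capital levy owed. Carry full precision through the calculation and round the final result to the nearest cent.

January 1 – April 8, 1997: 98 days, exemption $278,000 → ($363,000 − $278,000) × 3% × 98/365 = $684.6575
April 9 – November 7, 1997: 213 days, exemption $21,000 → ($363,000 − $21,000) × 3% × 213/365 = $5,987.3425
November 8 – December 31, 1997: 54 days, exemption $128,000 → ($363,000 − $128,000) × 3% × 54/365 = $1,043.0137
Total = $7,715.0137

$7,715.01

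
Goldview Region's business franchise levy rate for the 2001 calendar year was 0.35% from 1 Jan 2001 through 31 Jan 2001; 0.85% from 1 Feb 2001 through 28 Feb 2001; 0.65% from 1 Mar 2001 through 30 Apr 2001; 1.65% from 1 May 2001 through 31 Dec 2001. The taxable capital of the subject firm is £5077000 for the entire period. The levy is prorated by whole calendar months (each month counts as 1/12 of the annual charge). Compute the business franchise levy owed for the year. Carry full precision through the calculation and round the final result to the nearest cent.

1 Jan – 31 Jan 2001: 1 month at 0.35% → £5077000 × 0.35% × 1/12 = £1480.7917
1 Feb – 28 Feb 2001: 1 month at 0.85% → £5077000 × 0.85% × 1/12 = £3596.2083
1 Mar – 30 Apr 2001: 2 months at 0.65% → £5077000 × 0.65% × 2/12 = £5500.0833
1 May – 31 Dec 2001: 8 months at 1.65% → £5077000 × 1.65% × 8/12 = £55847.0000
Total = £66424.0833

£66424.08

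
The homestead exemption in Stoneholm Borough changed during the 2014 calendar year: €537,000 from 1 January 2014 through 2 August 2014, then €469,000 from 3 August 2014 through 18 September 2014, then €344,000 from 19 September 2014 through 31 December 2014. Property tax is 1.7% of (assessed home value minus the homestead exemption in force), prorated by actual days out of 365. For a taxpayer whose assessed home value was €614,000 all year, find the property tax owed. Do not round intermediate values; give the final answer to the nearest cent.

€2,392.72

1 January – 2 August 2014: 214 days, exemption €537,000 → (€614,000 − €537,000) × 1.7% × 214/365 = €767.4685
3 August – 18 September 2014: 47 days, exemption €469,000 → (€614,000 − €469,000) × 1.7% × 47/365 = €317.4110
19 September – 31 December 2014: 104 days, exemption €344,000 → (€614,000 − €344,000) × 1.7% × 104/365 = €1,307.8356
Total = €2,392.7151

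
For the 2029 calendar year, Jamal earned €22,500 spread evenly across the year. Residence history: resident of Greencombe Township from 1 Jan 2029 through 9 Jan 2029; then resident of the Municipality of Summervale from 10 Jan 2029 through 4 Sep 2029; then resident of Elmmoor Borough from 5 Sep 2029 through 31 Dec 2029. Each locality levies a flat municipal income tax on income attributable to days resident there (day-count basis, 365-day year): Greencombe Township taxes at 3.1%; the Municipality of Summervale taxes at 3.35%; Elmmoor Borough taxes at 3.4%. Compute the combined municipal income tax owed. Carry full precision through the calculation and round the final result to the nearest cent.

Greencombe Township, 1 Jan – 9 Jan 2029: 9 days → €22,500 × 3.1% × 9/365 = €17.1986
The Municipality of Summervale, 10 Jan – 4 Sep 2029: 238 days → €22,500 × 3.35% × 238/365 = €491.4863
Elmmoor Borough, 5 Sep – 31 Dec 2029: 118 days → €22,500 × 3.4% × 118/365 = €247.3151
Total = €756.0000

€756.00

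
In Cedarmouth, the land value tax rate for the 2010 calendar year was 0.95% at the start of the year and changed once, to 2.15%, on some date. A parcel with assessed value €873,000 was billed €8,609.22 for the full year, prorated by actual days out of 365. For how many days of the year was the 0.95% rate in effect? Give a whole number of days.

354 days

Let d = days at the first rate; then 365 − d days at the second rate.
€873,000 × [0.95%·d + 2.15%·(365−d)] / 365 = €8,609.22
Solving gives d = 354, so the new rate took effect on 21 December 2010.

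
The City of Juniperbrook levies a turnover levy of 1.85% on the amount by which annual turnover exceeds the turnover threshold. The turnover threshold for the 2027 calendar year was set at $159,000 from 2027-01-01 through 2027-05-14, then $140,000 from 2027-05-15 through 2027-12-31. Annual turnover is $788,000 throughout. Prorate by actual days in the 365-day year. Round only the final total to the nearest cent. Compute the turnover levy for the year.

$11,858.96

2027-01-01 to 2027-05-14: 134 days, exemption $159,000 → ($788,000 − $159,000) × 1.85% × 134/365 = $4,272.0301
2027-05-15 to 2027-12-31: 231 days, exemption $140,000 → ($788,000 − $140,000) × 1.85% × 231/365 = $7,586.9260
Total = $11,858.9562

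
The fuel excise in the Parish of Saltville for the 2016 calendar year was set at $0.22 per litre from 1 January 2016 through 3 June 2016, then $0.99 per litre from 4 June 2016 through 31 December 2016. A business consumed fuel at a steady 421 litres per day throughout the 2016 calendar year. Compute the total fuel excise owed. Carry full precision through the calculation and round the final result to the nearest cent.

$102,298.79

1 January – 3 June 2016: 155 days × 421 litres/day = 65,255 litres at $0.22/litre → $14,356.10
4 June – 31 December 2016: 211 days × 421 litres/day = 88,831 litres at $0.99/litre → $87,942.69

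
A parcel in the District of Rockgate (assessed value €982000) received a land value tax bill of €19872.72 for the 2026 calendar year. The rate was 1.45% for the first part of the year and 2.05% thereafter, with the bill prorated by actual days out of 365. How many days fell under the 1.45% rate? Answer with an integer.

Let d = days at the first rate; then 365 − d days at the second rate.
€982000 × [1.45%·d + 2.05%·(365−d)] / 365 = €19872.72
Solving gives d = 16, so the new rate took effect on 17 Jan 2026.

16 days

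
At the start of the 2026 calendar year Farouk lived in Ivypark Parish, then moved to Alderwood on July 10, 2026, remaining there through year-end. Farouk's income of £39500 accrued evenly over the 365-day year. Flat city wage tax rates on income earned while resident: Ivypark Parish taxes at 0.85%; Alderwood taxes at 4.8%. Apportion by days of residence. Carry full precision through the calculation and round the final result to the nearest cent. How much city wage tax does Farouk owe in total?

£1083.82

Ivypark Parish, January 1 – July 9, 2026: 190 days → £39500 × 0.85% × 190/365 = £174.7740
Alderwood, July 10 – December 31, 2026: 175 days → £39500 × 4.8% × 175/365 = £909.0411
Total = £1083.8151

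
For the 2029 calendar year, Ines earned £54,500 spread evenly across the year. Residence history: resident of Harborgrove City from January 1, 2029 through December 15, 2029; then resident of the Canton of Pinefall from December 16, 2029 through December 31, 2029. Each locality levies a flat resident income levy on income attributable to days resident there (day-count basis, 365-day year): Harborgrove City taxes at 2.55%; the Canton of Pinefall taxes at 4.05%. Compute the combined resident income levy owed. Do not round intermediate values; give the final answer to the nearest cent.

Harborgrove City, January 1 – December 15, 2029: 349 days → £54,500 × 2.55% × 349/365 = £1,328.8295
The Canton of Pinefall, December 16 – December 31, 2029: 16 days → £54,500 × 4.05% × 16/365 = £96.7562
Total = £1,425.5856

£1,425.59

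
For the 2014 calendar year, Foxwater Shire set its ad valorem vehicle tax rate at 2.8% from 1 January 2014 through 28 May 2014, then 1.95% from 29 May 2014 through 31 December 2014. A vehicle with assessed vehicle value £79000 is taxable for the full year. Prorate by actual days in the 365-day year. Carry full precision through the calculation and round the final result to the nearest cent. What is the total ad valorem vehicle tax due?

1 January – 28 May 2014: 148 days at 2.8% → £79000 × 2.8% × 148/365 = £896.9205
29 May – 31 December 2014: 217 days at 1.95% → £79000 × 1.95% × 217/365 = £915.8589
Total = £1812.7795

£1812.78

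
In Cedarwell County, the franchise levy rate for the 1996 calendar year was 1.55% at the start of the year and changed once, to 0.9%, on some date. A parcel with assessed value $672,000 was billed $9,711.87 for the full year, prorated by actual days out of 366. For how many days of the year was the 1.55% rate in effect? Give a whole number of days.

307 days

Let d = days at the first rate; then 366 − d days at the second rate.
$672,000 × [1.55%·d + 0.9%·(366−d)] / 366 = $9,711.87
Solving gives d = 307, so the new rate took effect on 3 Nov 1996.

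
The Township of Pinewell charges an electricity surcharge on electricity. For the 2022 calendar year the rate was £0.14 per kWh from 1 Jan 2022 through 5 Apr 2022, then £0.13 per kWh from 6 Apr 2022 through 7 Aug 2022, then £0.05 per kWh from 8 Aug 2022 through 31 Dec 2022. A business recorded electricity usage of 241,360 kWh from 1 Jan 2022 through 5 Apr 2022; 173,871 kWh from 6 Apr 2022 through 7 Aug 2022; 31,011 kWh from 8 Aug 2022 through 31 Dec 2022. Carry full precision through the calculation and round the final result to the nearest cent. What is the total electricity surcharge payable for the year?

£57944.18

1 Jan – 5 Apr 2022: 241,360 kWh at £0.14/kWh → £33790.40
6 Apr – 7 Aug 2022: 173,871 kWh at £0.13/kWh → £22603.23
8 Aug – 31 Dec 2022: 31,011 kWh at £0.05/kWh → £1550.55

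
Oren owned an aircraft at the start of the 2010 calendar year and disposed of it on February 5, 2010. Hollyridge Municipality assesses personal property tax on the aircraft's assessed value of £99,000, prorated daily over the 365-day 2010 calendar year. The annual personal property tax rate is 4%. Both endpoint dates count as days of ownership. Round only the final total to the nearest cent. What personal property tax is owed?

Days held (January 1 – February 5, 2010): 36 out of 365
Tax = £99,000 × 4% × 36/365 = £390.5753

£390.58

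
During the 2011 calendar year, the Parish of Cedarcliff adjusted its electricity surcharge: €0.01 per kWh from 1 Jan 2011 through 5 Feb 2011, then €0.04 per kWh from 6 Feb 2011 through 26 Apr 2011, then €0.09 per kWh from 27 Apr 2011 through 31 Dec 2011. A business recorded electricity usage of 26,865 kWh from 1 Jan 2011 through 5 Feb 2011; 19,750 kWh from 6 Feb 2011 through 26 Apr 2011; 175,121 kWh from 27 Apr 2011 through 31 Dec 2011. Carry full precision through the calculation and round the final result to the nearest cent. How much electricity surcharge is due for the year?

1 Jan – 5 Feb 2011: 26,865 kWh at €0.01/kWh → €268.65
6 Feb – 26 Apr 2011: 19,750 kWh at €0.04/kWh → €790.00
27 Apr – 31 Dec 2011: 175,121 kWh at €0.09/kWh → €15,760.89

€16,819.54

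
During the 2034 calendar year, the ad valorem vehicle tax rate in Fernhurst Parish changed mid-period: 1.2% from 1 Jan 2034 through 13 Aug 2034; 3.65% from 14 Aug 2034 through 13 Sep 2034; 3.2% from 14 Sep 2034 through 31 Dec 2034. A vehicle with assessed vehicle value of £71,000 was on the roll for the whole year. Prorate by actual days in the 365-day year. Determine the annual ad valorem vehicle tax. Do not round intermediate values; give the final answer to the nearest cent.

1 Jan – 13 Aug 2034: 225 days at 1.2% → £71,000 × 1.2% × 225/365 = £525.2055
14 Aug – 13 Sep 2034: 31 days at 3.65% → £71,000 × 3.65% × 31/365 = £220.1000
14 Sep – 31 Dec 2034: 109 days at 3.2% → £71,000 × 3.2% × 109/365 = £678.4877
Total = £1,423.7932

£1,423.79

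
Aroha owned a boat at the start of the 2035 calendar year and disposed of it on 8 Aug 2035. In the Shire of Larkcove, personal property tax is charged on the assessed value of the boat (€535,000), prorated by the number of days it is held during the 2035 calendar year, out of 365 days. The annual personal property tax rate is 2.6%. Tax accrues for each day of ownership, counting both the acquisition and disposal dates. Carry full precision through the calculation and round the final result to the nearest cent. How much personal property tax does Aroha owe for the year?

€8,384.11

Days held (1 Jan – 8 Aug 2035): 220 out of 365
Tax = €535,000 × 2.6% × 220/365 = €8,384.1096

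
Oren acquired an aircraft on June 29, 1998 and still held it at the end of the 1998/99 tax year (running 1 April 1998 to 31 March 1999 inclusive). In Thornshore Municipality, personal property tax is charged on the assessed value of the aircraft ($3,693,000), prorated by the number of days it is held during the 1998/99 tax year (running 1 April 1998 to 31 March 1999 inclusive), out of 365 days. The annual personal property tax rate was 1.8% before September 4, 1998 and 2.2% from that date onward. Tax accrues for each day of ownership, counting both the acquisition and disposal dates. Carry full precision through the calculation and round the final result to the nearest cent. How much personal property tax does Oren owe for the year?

$58,723.76

June 29 – September 3, 1998: 67 days at 1.8% → $3,693,000 × 1.8% × 67/365 = $12,202.0767
September 4, 1998 – March 31, 1999: 209 days at 2.2% → $3,693,000 × 2.2% × 209/365 = $46,521.6822
Total = $58,723.7589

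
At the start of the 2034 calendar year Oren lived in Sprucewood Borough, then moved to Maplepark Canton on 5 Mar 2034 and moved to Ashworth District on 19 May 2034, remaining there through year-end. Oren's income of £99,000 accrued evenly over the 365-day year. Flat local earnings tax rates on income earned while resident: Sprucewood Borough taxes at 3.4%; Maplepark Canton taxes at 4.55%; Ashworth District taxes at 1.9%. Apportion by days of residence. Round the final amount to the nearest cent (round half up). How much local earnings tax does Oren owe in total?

£2,676.39

Sprucewood Borough, 1 Jan – 4 Mar 2034: 63 days → £99,000 × 3.4% × 63/365 = £580.9808
Maplepark Canton, 5 Mar – 18 May 2034: 75 days → £99,000 × 4.55% × 75/365 = £925.5822
Ashworth District, 19 May – 31 Dec 2034: 227 days → £99,000 × 1.9% × 227/365 = £1,169.8274
Total = £2,676.3904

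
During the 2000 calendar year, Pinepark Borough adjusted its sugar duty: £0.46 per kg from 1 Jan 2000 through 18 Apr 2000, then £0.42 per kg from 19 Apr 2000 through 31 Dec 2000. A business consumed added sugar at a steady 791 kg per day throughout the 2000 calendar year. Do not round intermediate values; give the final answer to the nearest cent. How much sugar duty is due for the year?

1 Jan – 18 Apr 2000: 109 days × 791 kg/day = 86,219 kg at £0.46/kg → £39,660.74
19 Apr – 31 Dec 2000: 257 days × 791 kg/day = 203,287 kg at £0.42/kg → £85,380.54

£125,041.28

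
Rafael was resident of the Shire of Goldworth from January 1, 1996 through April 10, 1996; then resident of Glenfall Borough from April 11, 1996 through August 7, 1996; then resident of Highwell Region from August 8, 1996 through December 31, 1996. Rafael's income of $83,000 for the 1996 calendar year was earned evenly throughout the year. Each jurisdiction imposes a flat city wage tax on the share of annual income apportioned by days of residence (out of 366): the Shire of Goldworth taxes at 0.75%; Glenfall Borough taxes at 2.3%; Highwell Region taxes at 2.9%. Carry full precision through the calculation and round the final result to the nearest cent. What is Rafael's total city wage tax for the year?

$1,752.64

The Shire of Goldworth, January 1 – April 10, 1996: 101 days → $83,000 × 0.75% × 101/366 = $171.7828
Glenfall Borough, April 11 – August 7, 1996: 119 days → $83,000 × 2.3% × 119/366 = $620.6858
Highwell Region, August 8 – December 31, 1996: 146 days → $83,000 × 2.9% × 146/366 = $960.1694
Total = $1,752.6380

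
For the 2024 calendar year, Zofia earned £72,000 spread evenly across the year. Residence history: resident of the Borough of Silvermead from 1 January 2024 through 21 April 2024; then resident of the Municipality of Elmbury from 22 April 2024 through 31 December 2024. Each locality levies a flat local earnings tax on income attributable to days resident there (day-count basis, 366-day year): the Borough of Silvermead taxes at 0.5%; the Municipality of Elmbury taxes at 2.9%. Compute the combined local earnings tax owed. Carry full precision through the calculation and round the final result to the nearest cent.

The Borough of Silvermead, 1 January – 21 April 2024: 112 days → £72,000 × 0.5% × 112/366 = £110.1639
The Municipality of Elmbury, 22 April – 31 December 2024: 254 days → £72,000 × 2.9% × 254/366 = £1,449.0492
Total = £1,559.2131

£1,559.21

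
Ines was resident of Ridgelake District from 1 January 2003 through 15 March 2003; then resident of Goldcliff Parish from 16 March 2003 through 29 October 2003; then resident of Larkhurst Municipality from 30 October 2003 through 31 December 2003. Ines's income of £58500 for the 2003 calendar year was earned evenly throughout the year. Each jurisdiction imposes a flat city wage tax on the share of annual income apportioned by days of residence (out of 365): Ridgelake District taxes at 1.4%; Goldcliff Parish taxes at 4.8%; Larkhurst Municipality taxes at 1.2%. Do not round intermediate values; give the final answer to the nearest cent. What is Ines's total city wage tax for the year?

£2041.25

Ridgelake District, 1 January – 15 March 2003: 74 days → £58500 × 1.4% × 74/365 = £166.0438
Goldcliff Parish, 16 March – 29 October 2003: 228 days → £58500 × 4.8% × 228/365 = £1754.0384
Larkhurst Municipality, 30 October – 31 December 2003: 63 days → £58500 × 1.2% × 63/365 = £121.1671
Total = £2041.2493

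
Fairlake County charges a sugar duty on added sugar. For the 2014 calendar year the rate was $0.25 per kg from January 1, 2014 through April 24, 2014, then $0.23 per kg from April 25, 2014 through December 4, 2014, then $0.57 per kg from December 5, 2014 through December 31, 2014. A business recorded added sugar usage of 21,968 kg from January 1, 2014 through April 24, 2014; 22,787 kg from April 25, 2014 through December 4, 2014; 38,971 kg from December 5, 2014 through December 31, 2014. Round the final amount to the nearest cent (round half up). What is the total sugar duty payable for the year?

January 1 – April 24, 2014: 21,968 kg at $0.25/kg → $5,492.00
April 25 – December 4, 2014: 22,787 kg at $0.23/kg → $5,241.01
December 5 – December 31, 2014: 38,971 kg at $0.57/kg → $22,213.47

$32,946.48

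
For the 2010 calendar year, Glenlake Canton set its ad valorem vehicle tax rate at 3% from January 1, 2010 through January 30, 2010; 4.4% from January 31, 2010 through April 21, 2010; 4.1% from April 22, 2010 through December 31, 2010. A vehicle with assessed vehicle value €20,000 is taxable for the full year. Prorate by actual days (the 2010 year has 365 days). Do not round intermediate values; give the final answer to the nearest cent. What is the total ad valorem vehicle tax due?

€815.23

January 1 – January 30, 2010: 30 days at 3% → €20,000 × 3% × 30/365 = €49.3151
January 31 – April 21, 2010: 81 days at 4.4% → €20,000 × 4.4% × 81/365 = €195.2877
April 22 – December 31, 2010: 254 days at 4.1% → €20,000 × 4.1% × 254/365 = €570.6301
Total = €815.2329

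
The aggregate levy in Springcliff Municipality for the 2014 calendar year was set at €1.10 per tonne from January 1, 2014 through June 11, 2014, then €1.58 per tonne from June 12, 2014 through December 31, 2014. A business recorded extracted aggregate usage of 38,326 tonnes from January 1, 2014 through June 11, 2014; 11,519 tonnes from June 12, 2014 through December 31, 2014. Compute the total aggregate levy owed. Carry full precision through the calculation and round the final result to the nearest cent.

January 1 – June 11, 2014: 38,326 tonnes at €1.10/tonne → €42158.60
June 12 – December 31, 2014: 11,519 tonnes at €1.58/tonne → €18200.02

€60358.62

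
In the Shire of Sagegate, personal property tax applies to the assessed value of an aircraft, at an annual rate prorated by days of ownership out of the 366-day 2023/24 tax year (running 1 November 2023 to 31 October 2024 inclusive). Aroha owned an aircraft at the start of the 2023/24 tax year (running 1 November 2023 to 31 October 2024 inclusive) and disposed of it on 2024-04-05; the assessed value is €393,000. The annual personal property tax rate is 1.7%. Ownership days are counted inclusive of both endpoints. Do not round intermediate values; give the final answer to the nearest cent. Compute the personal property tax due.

€2,865.89

Days held (2023-11-01 to 2024-04-05): 157 out of 366
Tax = €393,000 × 1.7% × 157/366 = €2,865.8934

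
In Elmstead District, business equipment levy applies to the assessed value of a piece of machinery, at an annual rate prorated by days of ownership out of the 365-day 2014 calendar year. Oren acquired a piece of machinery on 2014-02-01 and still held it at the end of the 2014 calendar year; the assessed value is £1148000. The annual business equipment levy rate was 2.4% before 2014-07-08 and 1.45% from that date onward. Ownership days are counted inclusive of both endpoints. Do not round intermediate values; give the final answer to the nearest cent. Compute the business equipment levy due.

£19923.30

2014-02-01 to 2014-07-07: 157 days at 2.4% → £1148000 × 2.4% × 157/365 = £11851.1342
2014-07-08 to 2014-12-31: 177 days at 1.45% → £1148000 × 1.45% × 177/365 = £8072.1699
Total = £19923.3041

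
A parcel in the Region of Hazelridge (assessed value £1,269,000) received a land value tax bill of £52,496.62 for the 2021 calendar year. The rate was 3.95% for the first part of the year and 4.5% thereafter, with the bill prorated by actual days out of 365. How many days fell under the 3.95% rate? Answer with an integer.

241 days

Let d = days at the first rate; then 365 − d days at the second rate.
£1,269,000 × [3.95%·d + 4.5%·(365−d)] / 365 = £52,496.62
Solving gives d = 241, so the new rate took effect on 30 Aug 2021.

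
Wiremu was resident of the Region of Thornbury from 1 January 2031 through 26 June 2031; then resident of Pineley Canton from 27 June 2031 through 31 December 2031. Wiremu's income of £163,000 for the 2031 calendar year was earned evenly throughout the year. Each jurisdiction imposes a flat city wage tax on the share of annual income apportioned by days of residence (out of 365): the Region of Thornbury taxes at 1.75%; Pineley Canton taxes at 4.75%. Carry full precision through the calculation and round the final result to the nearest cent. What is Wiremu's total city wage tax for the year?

The Region of Thornbury, 1 January – 26 June 2031: 177 days → £163,000 × 1.75% × 177/365 = £1,383.2671
Pineley Canton, 27 June – 31 December 2031: 188 days → £163,000 × 4.75% × 188/365 = £3,987.9178
Total = £5,371.1849

£5,371.18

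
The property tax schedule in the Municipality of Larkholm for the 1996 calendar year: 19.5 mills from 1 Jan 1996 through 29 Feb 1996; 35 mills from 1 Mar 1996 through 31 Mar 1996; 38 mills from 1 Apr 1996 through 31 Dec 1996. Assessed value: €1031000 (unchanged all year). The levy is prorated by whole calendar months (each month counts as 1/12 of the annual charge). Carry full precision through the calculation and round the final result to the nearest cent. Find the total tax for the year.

€35741.33

1 Jan – 29 Feb 1996: 2 months at 19.5 mills → €1031000 × 1.95% × 2/12 = €3350.7500
1 Mar – 31 Mar 1996: 1 month at 35 mills → €1031000 × 3.5% × 1/12 = €3007.0833
1 Apr – 31 Dec 1996: 9 months at 38 mills → €1031000 × 3.8% × 9/12 = €29383.5000
Total = €35741.3333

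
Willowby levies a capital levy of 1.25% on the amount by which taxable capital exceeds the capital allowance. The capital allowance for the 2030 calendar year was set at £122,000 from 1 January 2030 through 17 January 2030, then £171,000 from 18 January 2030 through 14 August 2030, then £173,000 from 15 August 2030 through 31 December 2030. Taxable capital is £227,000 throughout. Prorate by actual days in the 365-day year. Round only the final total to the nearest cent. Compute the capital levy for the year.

£719.01

1 January – 17 January 2030: 17 days, exemption £122,000 → (£227,000 − £122,000) × 1.25% × 17/365 = £61.1301
18 January – 14 August 2030: 209 days, exemption £171,000 → (£227,000 − £171,000) × 1.25% × 209/365 = £400.8219
15 August – 31 December 2030: 139 days, exemption £173,000 → (£227,000 − £173,000) × 1.25% × 139/365 = £257.0548
Total = £719.0068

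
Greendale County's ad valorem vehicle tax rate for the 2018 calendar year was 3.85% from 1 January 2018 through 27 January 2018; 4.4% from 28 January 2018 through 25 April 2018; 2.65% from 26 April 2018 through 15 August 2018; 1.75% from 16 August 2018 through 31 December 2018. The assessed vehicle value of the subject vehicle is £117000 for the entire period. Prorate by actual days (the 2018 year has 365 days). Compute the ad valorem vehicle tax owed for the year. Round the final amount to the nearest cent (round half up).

£3299.88

1 January – 27 January 2018: 27 days at 3.85% → £117000 × 3.85% × 27/365 = £333.2096
28 January – 25 April 2018: 88 days at 4.4% → £117000 × 4.4% × 88/365 = £1241.1616
26 April – 15 August 2018: 112 days at 2.65% → £117000 × 2.65% × 112/365 = £951.3863
16 August – 31 December 2018: 138 days at 1.75% → £117000 × 1.75% × 138/365 = £774.1233
Total = £3299.8808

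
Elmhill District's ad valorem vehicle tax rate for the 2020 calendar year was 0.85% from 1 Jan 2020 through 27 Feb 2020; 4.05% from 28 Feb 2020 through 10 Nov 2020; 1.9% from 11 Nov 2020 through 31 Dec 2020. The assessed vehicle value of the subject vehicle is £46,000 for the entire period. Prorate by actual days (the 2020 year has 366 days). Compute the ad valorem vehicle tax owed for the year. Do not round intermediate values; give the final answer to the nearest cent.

£1,491.92

1 Jan – 27 Feb 2020: 58 days at 0.85% → £46,000 × 0.85% × 58/366 = £61.9617
28 Feb – 10 Nov 2020: 257 days at 4.05% → £46,000 × 4.05% × 257/366 = £1,308.1721
11 Nov – 31 Dec 2020: 51 days at 1.9% → £46,000 × 1.9% × 51/366 = £121.7869
Total = £1,491.9208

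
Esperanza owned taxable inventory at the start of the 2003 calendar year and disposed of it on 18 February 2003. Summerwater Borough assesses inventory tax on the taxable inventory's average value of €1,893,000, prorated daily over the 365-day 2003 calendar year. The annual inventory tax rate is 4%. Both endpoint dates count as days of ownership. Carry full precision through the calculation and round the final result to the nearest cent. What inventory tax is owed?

€10,165.15

Days held (1 January – 18 February 2003): 49 out of 365
Tax = €1,893,000 × 4% × 49/365 = €10,165.1507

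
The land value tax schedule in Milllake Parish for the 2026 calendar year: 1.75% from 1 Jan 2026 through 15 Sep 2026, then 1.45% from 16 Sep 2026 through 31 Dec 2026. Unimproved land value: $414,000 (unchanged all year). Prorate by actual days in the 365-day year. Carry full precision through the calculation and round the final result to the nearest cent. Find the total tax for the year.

$6,880.91

1 Jan – 15 Sep 2026: 258 days at 1.75% → $414,000 × 1.75% × 258/365 = $5,121.1233
16 Sep – 31 Dec 2026: 107 days at 1.45% → $414,000 × 1.45% × 107/365 = $1,759.7836
Total = $6,880.9068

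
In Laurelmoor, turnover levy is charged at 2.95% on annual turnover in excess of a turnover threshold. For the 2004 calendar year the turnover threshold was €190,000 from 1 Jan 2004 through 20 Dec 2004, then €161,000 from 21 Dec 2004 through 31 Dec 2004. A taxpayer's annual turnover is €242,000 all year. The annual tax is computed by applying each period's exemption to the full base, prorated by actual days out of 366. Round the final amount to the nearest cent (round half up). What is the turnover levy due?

€1,559.71

1 Jan – 20 Dec 2004: 355 days, exemption €190,000 → (€242,000 − €190,000) × 2.95% × 355/366 = €1,487.8962
21 Dec – 31 Dec 2004: 11 days, exemption €161,000 → (€242,000 − €161,000) × 2.95% × 11/366 = €71.8156
Total = €1,559.7117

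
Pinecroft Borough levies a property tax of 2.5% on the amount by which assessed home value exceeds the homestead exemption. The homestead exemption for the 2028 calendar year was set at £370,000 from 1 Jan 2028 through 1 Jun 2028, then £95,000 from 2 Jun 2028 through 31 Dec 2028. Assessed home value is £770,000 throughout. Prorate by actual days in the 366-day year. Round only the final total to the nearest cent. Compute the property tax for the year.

£14,001.02

1 Jan – 1 Jun 2028: 153 days, exemption £370,000 → (£770,000 − £370,000) × 2.5% × 153/366 = £4,180.3279
2 Jun – 31 Dec 2028: 213 days, exemption £95,000 → (£770,000 − £95,000) × 2.5% × 213/366 = £9,820.6967
Total = £14,001.0246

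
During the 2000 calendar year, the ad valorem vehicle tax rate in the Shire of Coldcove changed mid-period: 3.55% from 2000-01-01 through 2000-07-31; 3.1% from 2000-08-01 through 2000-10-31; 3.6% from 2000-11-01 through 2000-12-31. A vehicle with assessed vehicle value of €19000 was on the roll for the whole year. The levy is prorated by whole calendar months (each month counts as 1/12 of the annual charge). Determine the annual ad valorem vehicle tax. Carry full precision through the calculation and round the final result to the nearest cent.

€654.71

2000-01-01 to 2000-07-31: 7 months at 3.55% → €19000 × 3.55% × 7/12 = €393.4583
2000-08-01 to 2000-10-31: 3 months at 3.1% → €19000 × 3.1% × 3/12 = €147.2500
2000-11-01 to 2000-12-31: 2 months at 3.6% → €19000 × 3.6% × 2/12 = €114.0000
Total = €654.7083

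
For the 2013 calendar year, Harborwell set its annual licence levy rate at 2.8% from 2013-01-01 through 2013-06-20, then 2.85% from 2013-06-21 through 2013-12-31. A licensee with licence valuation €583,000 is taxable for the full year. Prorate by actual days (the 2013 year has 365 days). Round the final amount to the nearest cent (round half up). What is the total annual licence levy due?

€16,478.93

2013-01-01 to 2013-06-20: 171 days at 2.8% → €583,000 × 2.8% × 171/365 = €7,647.6822
2013-06-21 to 2013-12-31: 194 days at 2.85% → €583,000 × 2.85% × 194/365 = €8,831.2521
Total = €16,478.9342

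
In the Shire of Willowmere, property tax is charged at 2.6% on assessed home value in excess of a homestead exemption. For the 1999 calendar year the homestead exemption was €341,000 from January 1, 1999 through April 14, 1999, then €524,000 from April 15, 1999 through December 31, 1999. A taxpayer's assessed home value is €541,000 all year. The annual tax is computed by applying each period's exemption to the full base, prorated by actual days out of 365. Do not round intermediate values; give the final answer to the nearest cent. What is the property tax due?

January 1 – April 14, 1999: 104 days, exemption €341,000 → (€541,000 − €341,000) × 2.6% × 104/365 = €1,481.6438
April 15 – December 31, 1999: 261 days, exemption €524,000 → (€541,000 − €524,000) × 2.6% × 261/365 = €316.0603
Total = €1,797.7041

€1,797.70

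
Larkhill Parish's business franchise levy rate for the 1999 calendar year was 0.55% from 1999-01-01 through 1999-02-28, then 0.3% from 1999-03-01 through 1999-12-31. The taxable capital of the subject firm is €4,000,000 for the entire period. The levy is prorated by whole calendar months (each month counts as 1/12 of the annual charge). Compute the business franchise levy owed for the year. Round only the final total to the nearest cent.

1999-01-01 to 1999-02-28: 2 months at 0.55% → €4,000,000 × 0.55% × 2/12 = €3,666.6667
1999-03-01 to 1999-12-31: 10 months at 0.3% → €4,000,000 × 0.3% × 10/12 = €10,000.0000
Total = €13,666.6667

€13,666.67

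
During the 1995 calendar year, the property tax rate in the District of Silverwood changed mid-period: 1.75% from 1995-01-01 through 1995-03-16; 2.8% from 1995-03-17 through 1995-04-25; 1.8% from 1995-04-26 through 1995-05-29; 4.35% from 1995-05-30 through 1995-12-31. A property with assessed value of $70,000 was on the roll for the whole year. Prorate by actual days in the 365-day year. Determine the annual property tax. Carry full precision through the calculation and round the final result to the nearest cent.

$2,385.85

1995-01-01 to 1995-03-16: 75 days at 1.75% → $70,000 × 1.75% × 75/365 = $251.7123
1995-03-17 to 1995-04-25: 40 days at 2.8% → $70,000 × 2.8% × 40/365 = $214.7945
1995-04-26 to 1995-05-29: 34 days at 1.8% → $70,000 × 1.8% × 34/365 = $117.3699
1995-05-30 to 1995-12-31: 216 days at 4.35% → $70,000 × 4.35% × 216/365 = $1,801.9726
Total = $2,385.8493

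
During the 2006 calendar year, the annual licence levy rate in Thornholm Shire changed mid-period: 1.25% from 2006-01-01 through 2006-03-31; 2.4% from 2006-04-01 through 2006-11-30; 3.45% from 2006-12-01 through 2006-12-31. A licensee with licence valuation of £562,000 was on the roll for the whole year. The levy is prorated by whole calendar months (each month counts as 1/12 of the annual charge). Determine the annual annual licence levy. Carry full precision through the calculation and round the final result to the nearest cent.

£12,364.00

2006-01-01 to 2006-03-31: 3 months at 1.25% → £562,000 × 1.25% × 3/12 = £1,756.2500
2006-04-01 to 2006-11-30: 8 months at 2.4% → £562,000 × 2.4% × 8/12 = £8,992.0000
2006-12-01 to 2006-12-31: 1 month at 3.45% → £562,000 × 3.45% × 1/12 = £1,615.7500
Total = £12,364.0000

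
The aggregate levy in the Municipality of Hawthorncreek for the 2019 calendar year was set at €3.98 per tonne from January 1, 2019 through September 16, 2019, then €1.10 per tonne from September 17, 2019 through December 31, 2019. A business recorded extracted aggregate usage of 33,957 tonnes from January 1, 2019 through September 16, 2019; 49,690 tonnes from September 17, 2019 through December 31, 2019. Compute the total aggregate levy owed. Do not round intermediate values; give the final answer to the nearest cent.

January 1 – September 16, 2019: 33,957 tonnes at €3.98/tonne → €135148.86
September 17 – December 31, 2019: 49,690 tonnes at €1.10/tonne → €54659.00

€189807.86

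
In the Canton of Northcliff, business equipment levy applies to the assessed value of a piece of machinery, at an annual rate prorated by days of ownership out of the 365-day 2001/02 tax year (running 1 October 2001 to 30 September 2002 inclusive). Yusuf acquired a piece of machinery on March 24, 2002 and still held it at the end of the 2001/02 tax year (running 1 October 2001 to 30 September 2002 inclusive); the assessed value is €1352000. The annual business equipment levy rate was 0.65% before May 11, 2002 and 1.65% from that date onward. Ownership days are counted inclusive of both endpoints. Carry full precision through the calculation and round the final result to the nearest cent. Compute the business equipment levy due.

March 24 – May 10, 2002: 48 days at 0.65% → €1352000 × 0.65% × 48/365 = €1155.6822
May 11 – September 30, 2002: 143 days at 1.65% → €1352000 × 1.65% × 143/365 = €8739.8466
Total = €9895.5288

€9895.53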